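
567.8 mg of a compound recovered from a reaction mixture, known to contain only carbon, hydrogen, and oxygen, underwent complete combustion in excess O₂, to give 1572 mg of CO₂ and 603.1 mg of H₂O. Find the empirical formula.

mol C = 1.572 g CO₂ ÷ 44.009 g/mol = 0.035720 mol
mol H = 2 × 0.6031 g H₂O ÷ 18.015 g/mol = 0.066955 mol
mass O = 0.5678 − (0.42903 + 0.067491) = 0.071277 g → mol O = 0.071277 ÷ 15.999 = 0.0044551 mol
Divide by the smallest (0.0044551 mol): C 8.018, H 15.029, O 1.000

C8H15O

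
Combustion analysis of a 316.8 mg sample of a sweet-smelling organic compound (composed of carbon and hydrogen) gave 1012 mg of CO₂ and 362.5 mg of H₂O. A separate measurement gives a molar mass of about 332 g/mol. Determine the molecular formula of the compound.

mol C = 1.012 g CO₂ ÷ 44.009 g/mol = 0.022995 mol
mol H = 2 × 0.3625 g H₂O ÷ 18.015 g/mol = 0.040244 mol
Divide by the smallest (0.022995 mol): C 1.000, H 1.750
Multiplying each by 4 gives whole numbers: C 4.00, H 7.00
Empirical formula: C4H7
Empirical-formula mass = 55.10 g/mol; 332 ÷ 55.10 ≈ 6, so the molecular formula is C24H42.

C24H42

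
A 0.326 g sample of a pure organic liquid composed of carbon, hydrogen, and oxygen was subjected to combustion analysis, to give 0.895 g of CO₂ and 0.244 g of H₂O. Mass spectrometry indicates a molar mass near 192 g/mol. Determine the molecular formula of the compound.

mol C = 0.895 g CO₂ ÷ 44.009 g/mol = 0.02034 mol
mol H = 2 × 0.244 g H₂O ÷ 18.015 g/mol = 0.02709 mol
mass O = 0.326 − (0.2443 + 0.02731) = 0.05443 g → mol O = 0.05443 ÷ 15.999 = 0.003402 mol
Divide by the smallest (0.003402 mol): C 5.978, H 7.962, O 1.000
Empirical formula: C6H8O
Empirical-formula mass = 96.13 g/mol; 192 ÷ 96.13 ≈ 2, so the molecular formula is C12H16O2.

C12H16O2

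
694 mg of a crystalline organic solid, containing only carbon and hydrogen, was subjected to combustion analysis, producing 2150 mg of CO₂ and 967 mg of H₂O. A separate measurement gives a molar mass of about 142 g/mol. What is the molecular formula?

C10H22

mol C = 2.15 g CO₂ ÷ 44.009 g/mol = 0.04885 mol
mol H = 2 × 0.967 g H₂O ÷ 18.015 g/mol = 0.1074 mol
Divide by the smallest (0.04885 mol): C 1.000, H 2.197
Multiplying each by 5 gives whole numbers: C 5.00, H 10.99
Empirical formula: C5H11
Empirical-formula mass = 71.14 g/mol; 142 ÷ 71.14 ≈ 2, so the molecular formula is C10H22.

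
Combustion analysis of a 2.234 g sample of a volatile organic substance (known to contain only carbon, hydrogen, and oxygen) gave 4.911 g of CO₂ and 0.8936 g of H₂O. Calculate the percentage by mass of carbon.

mol C = 4.911 g CO₂ ÷ 44.009 g/mol = 0.11159 mol
mol H = 2 × 0.8936 g H₂O ÷ 18.015 g/mol = 0.099206 mol
mass O = 2.234 − (1.3403 + 0.100000) = 0.79368 g → mol O = 0.79368 ÷ 15.999 = 0.049608 mol
mass % C = 1.3403 g ÷ 2.234 g × 100%

60.00%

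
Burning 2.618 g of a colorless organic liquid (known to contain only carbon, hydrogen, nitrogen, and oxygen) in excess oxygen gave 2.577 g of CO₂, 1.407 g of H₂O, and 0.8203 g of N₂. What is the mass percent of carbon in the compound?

mol C = 2.577 g CO₂ ÷ 44.009 g/mol = 0.058556 mol
mol H = 2 × 1.407 g H₂O ÷ 18.015 g/mol = 0.15620 mol
mol N = 2 × 0.8203 g N₂ ÷ 28.014 g/mol = 0.058564 mol
mass O = 2.618 − (0.70332 + 0.15745 + 0.82030) = 0.93693 g → mol O = 0.93693 ÷ 15.999 = 0.058562 mol
mass % C = 0.70332 g ÷ 2.618 g × 100%

26.86%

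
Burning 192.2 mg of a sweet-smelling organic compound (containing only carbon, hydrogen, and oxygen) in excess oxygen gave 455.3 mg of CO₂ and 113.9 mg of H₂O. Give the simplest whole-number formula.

mol C = 0.4553 g CO₂ ÷ 44.009 g/mol = 0.010346 mol
mol H = 2 × 0.1139 g H₂O ÷ 18.015 g/mol = 0.012645 mol
mass O = 0.1922 − (0.12426 + 0.012746) = 0.055193 g → mol O = 0.055193 ÷ 15.999 = 0.0034498 mol
Divide by the smallest (0.0034498 mol): C 2.999, H 3.665, O 1.000
Multiplying each by 3 gives whole numbers: C 9.00, H 11.00, O 3.00

C9H11O3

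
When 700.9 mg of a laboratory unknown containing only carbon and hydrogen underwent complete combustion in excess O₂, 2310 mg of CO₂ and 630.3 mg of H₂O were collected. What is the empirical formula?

C3H4

mol C = 2.310 g CO₂ ÷ 44.009 g/mol = 0.052489 mol
mol H = 2 × 0.6303 g H₂O ÷ 18.015 g/mol = 0.069975 mol
Divide by the smallest (0.052489 mol): C 1.000, H 1.333
Multiplying each by 3 gives whole numbers: C 3.00, H 4.00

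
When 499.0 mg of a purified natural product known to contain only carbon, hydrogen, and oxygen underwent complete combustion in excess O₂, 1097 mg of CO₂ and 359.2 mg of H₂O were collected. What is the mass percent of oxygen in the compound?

31.95%

mol C = 1.097 g CO₂ ÷ 44.009 g/mol = 0.024927 mol
mol H = 2 × 0.3592 g H₂O ÷ 18.015 g/mol = 0.039878 mol
mass O = 0.4990 − (0.29939 + 0.040197) = 0.15941 g → mol O = 0.15941 ÷ 15.999 = 0.0099636 mol
mass % O = 0.15941 g ÷ 0.4990 g × 100%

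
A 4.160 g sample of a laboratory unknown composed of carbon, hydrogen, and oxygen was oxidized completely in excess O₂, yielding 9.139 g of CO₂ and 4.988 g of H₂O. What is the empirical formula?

mol C = 9.139 g CO₂ ÷ 44.009 g/mol = 0.20766 mol
mol H = 2 × 4.988 g H₂O ÷ 18.015 g/mol = 0.55376 mol
mass O = 4.160 − (2.4942 + 0.55819) = 1.1076 g → mol O = 1.1076 ÷ 15.999 = 0.069228 mol
Divide by the smallest (0.069228 mol): C 3.000, H 7.999, O 1.000

C3H8O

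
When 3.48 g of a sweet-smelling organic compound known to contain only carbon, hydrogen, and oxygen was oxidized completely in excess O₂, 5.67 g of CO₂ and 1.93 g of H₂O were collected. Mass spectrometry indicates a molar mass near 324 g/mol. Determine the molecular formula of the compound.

C12H20O10

mol C = 5.67 g CO₂ ÷ 44.009 g/mol = 0.1288 mol
mol H = 2 × 1.93 g H₂O ÷ 18.015 g/mol = 0.2143 mol
mass O = 3.48 − (1.547 + 0.2160) = 1.717 g → mol O = 1.717 ÷ 15.999 = 0.1073 mol
Divide by the smallest (0.1073 mol): C 1.201, H 1.997, O 1.000
Multiplying each by 5 gives whole numbers: C 6.00, H 9.99, O 5.00
Empirical formula: C6H10O5
Empirical-formula mass = 162.14 g/mol; 324 ÷ 162.14 ≈ 2, so the molecular formula is C12H20O10.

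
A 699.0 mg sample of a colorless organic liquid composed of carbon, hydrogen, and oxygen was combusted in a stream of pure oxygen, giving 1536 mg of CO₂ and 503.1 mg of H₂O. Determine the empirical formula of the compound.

C5H8O2

mol C = 1.536 g CO₂ ÷ 44.009 g/mol = 0.034902 mol
mol H = 2 × 0.5031 g H₂O ÷ 18.015 g/mol = 0.055853 mol
mass O = 0.6990 − (0.41921 + 0.056300) = 0.22349 g → mol O = 0.22349 ÷ 15.999 = 0.013969 mol
Divide by the smallest (0.013969 mol): C 2.499, H 3.998, O 1.000
Multiplying each by 2 gives whole numbers: C 5.00, H 8.00, O 2.00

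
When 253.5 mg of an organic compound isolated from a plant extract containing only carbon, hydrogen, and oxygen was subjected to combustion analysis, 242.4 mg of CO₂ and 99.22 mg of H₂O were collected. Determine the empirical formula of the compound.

mol C = 0.2424 g CO₂ ÷ 44.009 g/mol = 0.0055080 mol
mol H = 2 × 0.09922 g H₂O ÷ 18.015 g/mol = 0.011015 mol
mass O = 0.2535 − (0.066156 + 0.011103) = 0.17624 g → mol O = 0.17624 ÷ 15.999 = 0.011016 mol
Divide by the smallest (0.0055080 mol): C 1.000, H 2.000, O 2.000

CH2O2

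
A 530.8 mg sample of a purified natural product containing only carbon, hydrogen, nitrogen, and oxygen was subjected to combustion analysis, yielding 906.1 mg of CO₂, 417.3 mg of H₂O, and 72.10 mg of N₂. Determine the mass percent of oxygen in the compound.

mol C = 0.9061 g CO₂ ÷ 44.009 g/mol = 0.020589 mol
mol H = 2 × 0.4173 g H₂O ÷ 18.015 g/mol = 0.046328 mol
mol N = 2 × 0.07210 g N₂ ÷ 28.014 g/mol = 0.0051474 mol
mass O = 0.5308 − (0.24729 + 0.046699 + 0.072100) = 0.16471 g → mol O = 0.16471 ÷ 15.999 = 0.010295 mol
mass % O = 0.16471 g ÷ 0.5308 g × 100%

31.03%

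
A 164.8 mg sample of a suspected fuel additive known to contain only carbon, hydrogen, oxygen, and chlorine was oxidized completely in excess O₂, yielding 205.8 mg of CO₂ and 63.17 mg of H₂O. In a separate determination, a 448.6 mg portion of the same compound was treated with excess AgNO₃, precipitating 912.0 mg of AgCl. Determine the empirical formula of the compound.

C4H6Cl2O

mol C = 0.2058 g CO₂ ÷ 44.009 g/mol = 0.0046763 mol
mol H = 2 × 0.06317 g H₂O ÷ 18.015 g/mol = 0.0070130 mol
From the AgCl data: mol Cl per gram of compound = (0.9120 ÷ 143.318) ÷ 0.4486 = 0.014185 mol/g, so in the 0.1648 g combustion sample mol Cl = 0.0023377 mol
mass O = 0.1648 − (0.056167 + 0.0070691 + 0.082872) = 0.018692 g → mol O = 0.018692 ÷ 15.999 = 0.0011683 mol
Divide by the smallest (0.0011683 mol): C 4.003, H 6.003, Cl 2.001, O 1.000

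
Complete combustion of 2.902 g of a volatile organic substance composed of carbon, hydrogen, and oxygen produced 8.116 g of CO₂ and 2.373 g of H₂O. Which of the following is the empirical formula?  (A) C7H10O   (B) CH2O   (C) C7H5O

mol C = 8.116 g CO₂ ÷ 44.009 g/mol = 0.18442 mol
mol H = 2 × 2.373 g H₂O ÷ 18.015 g/mol = 0.26345 mol
mass O = 2.902 − (2.2150 + 0.26555) = 0.42141 g → mol O = 0.42141 ÷ 15.999 = 0.026340 mol
Divide by the smallest (0.026340 mol): C 7.001, H 10.002, O 1.000

(A) C7H10O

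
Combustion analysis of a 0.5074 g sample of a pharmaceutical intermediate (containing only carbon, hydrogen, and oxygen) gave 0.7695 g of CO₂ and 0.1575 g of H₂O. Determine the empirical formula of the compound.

mol C = 0.7695 g CO₂ ÷ 44.009 g/mol = 0.017485 mol
mol H = 2 × 0.1575 g H₂O ÷ 18.015 g/mol = 0.017485 mol
mass O = 0.5074 − (0.21001 + 0.017625) = 0.27976 g → mol O = 0.27976 ÷ 15.999 = 0.017486 mol
Divide by the smallest (0.017485 mol): C 1.000, H 1.000, O 1.000

CHO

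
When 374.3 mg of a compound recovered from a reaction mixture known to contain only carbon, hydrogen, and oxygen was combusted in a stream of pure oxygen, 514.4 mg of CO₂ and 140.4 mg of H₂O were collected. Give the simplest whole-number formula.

C6H8O7

mol C = 0.5144 g CO₂ ÷ 44.009 g/mol = 0.011689 mol
mol H = 2 × 0.1404 g H₂O ÷ 18.015 g/mol = 0.015587 mol
mass O = 0.3743 − (0.14039 + 0.015712) = 0.21820 g → mol O = 0.21820 ÷ 15.999 = 0.013638 mol
Divide by the smallest (0.011689 mol): C 1.000, H 1.334, O 1.167
Multiplying each by 6 gives whole numbers: C 6.00, H 8.00, O 7.00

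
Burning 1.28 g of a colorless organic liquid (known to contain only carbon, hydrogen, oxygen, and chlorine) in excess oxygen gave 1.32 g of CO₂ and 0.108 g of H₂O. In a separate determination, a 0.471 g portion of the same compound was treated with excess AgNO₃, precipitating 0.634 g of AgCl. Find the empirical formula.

mol C = 1.32 g CO₂ ÷ 44.009 g/mol = 0.02999 mol
mol H = 2 × 0.108 g H₂O ÷ 18.015 g/mol = 0.01199 mol
From the AgCl data: mol Cl per gram of compound = (0.634 ÷ 143.318) ÷ 0.471 = 0.009392 mol/g, so in the 1.28 g combustion sample mol Cl = 0.01202 mol
mass O = 1.28 − (0.3603 + 0.01209 + 0.4262) = 0.4815 g → mol O = 0.4815 ÷ 15.999 = 0.03009 mol
Divide by the smallest (0.01199 mol): C 2.502, H 1.000, Cl 1.003, O 2.510
Multiplying each by 2 gives whole numbers: C 5.00, H 2.00, Cl 2.01, O 5.02

C5H2Cl2O5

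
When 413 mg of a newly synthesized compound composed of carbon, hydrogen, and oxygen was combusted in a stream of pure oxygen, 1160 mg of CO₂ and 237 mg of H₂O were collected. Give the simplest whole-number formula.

mol C = 1.16 g CO₂ ÷ 44.009 g/mol = 0.02636 mol
mol H = 2 × 0.237 g H₂O ÷ 18.015 g/mol = 0.02631 mol
mass O = 0.413 − (0.3166 + 0.02652) = 0.06989 g → mol O = 0.06989 ÷ 15.999 = 0.004368 mol
Divide by the smallest (0.004368 mol): C 6.034, H 6.023, O 1.000

C6H6O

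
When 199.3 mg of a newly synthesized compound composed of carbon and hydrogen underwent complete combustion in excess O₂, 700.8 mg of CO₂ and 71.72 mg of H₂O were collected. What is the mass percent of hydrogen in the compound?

mol C = 0.7008 g CO₂ ÷ 44.009 g/mol = 0.015924 mol
mol H = 2 × 0.07172 g H₂O ÷ 18.015 g/mol = 0.0079623 mol
mass % H = 0.0080260 g ÷ 0.1993 g × 100%

4.03%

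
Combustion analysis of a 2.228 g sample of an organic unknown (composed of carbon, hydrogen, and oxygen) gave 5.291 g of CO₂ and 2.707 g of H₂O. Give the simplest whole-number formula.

C4H10O

mol C = 5.291 g CO₂ ÷ 44.009 g/mol = 0.12023 mol
mol H = 2 × 2.707 g H₂O ÷ 18.015 g/mol = 0.30053 mol
mass O = 2.228 − (1.4440 + 0.30293) = 0.48104 g → mol O = 0.48104 ÷ 15.999 = 0.030067 mol
Divide by the smallest (0.030067 mol): C 3.999, H 9.995, O 1.000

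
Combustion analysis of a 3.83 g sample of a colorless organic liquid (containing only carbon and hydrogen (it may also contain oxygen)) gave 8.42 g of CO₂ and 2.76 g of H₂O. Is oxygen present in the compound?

yes

mol C = 8.42 g CO₂ ÷ 44.009 g/mol = 0.1913 mol
mol H = 2 × 2.76 g H₂O ÷ 18.015 g/mol = 0.3064 mol
C and H account for only 2.607 g of the 3.83 g sample; the remaining 1.223 g must be oxygen.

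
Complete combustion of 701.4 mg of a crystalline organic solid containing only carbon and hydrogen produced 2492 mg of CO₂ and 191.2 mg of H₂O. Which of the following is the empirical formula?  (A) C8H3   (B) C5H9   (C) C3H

mol C = 2.492 g CO₂ ÷ 44.009 g/mol = 0.056625 mol
mol H = 2 × 0.1912 g H₂O ÷ 18.015 g/mol = 0.021227 mol
Divide by the smallest (0.021227 mol): C 2.668, H 1.000
Multiplying each by 3 gives whole numbers: C 8.00, H 3.00

(A) C8H3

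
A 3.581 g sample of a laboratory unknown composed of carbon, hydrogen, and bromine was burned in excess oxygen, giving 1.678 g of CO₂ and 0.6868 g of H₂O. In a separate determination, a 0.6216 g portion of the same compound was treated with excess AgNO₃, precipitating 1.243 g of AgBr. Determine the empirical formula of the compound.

mol C = 1.678 g CO₂ ÷ 44.009 g/mol = 0.038129 mol
mol H = 2 × 0.6868 g H₂O ÷ 18.015 g/mol = 0.076248 mol
From the AgBr data: mol Br per gram of compound = (1.243 ÷ 187.772) ÷ 0.6216 = 0.010650 mol/g, so in the 3.581 g combustion sample mol Br = 0.038136 mol
Divide by the smallest (0.038129 mol): C 1.000, H 2.000, Br 1.000

CH2Br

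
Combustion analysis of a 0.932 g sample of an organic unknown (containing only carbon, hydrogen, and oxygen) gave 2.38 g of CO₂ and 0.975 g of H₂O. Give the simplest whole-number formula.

C5H10O

mol C = 2.38 g CO₂ ÷ 44.009 g/mol = 0.05408 mol
mol H = 2 × 0.975 g H₂O ÷ 18.015 g/mol = 0.1082 mol
mass O = 0.932 − (0.6496 + 0.1091) = 0.1733 g → mol O = 0.1733 ÷ 15.999 = 0.01083 mol
Divide by the smallest (0.01083 mol): C 4.992, H 9.991, O 1.000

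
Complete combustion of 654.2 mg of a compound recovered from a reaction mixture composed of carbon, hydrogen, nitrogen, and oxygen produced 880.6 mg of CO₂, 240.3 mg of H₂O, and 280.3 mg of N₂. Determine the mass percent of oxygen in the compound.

16.31%

mol C = 0.8806 g CO₂ ÷ 44.009 g/mol = 0.020010 mol
mol H = 2 × 0.2403 g H₂O ÷ 18.015 g/mol = 0.026678 mol
mol N = 2 × 0.2803 g N₂ ÷ 28.014 g/mol = 0.020011 mol
mass O = 0.6542 − (0.24033 + 0.026891 + 0.28030) = 0.10667 g → mol O = 0.10667 ÷ 15.999 = 0.0066676 mol
mass % O = 0.10667 g ÷ 0.6542 g × 100%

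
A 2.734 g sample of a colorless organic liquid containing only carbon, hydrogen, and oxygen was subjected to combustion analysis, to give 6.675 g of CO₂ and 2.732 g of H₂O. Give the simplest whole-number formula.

mol C = 6.675 g CO₂ ÷ 44.009 g/mol = 0.15167 mol
mol H = 2 × 2.732 g H₂O ÷ 18.015 g/mol = 0.30330 mol
mass O = 2.734 − (1.8218 + 0.30573) = 0.60652 g → mol O = 0.60652 ÷ 15.999 = 0.037910 mol
Divide by the smallest (0.037910 mol): C 4.001, H 8.001, O 1.000

C4H8O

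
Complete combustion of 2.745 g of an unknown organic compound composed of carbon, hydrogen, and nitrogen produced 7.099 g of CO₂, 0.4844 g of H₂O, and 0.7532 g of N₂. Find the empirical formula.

C3HN

mol C = 7.099 g CO₂ ÷ 44.009 g/mol = 0.16131 mol
mol H = 2 × 0.4844 g H₂O ÷ 18.015 g/mol = 0.053777 mol
mol N = 2 × 0.7532 g N₂ ÷ 28.014 g/mol = 0.053773 mol
Divide by the smallest (0.053773 mol): C 3.000, H 1.000, N 1.000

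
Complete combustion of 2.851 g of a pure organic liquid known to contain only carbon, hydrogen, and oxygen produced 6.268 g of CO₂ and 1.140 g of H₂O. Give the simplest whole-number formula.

mol C = 6.268 g CO₂ ÷ 44.009 g/mol = 0.14243 mol
mol H = 2 × 1.140 g H₂O ÷ 18.015 g/mol = 0.12656 mol
mass O = 2.851 − (1.7107 + 0.12757) = 1.0128 g → mol O = 1.0128 ÷ 15.999 = 0.063301 mol
Divide by the smallest (0.063301 mol): C 2.250, H 1.999, O 1.000
Multiplying each by 4 gives whole numbers: C 9.00, H 8.00, O 4.00

C9H8O4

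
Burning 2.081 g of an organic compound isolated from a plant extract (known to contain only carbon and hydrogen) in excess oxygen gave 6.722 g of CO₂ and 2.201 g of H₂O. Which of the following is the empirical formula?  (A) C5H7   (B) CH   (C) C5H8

(C) C5H8

mol C = 6.722 g CO₂ ÷ 44.009 g/mol = 0.15274 mol
mol H = 2 × 2.201 g H₂O ÷ 18.015 g/mol = 0.24435 mol
Divide by the smallest (0.15274 mol): C 1.000, H 1.600
Multiplying each by 5 gives whole numbers: C 5.00, H 8.00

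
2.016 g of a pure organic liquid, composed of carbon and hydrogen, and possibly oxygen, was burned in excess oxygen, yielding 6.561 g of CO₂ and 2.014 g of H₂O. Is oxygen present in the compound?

no

mol C = 6.561 g CO₂ ÷ 44.009 g/mol = 0.14908 mol
mol H = 2 × 2.014 g H₂O ÷ 18.015 g/mol = 0.22359 mol
C and H together account for 2.0160 g — essentially the entire 2.016 g sample — so the compound contains no oxygen.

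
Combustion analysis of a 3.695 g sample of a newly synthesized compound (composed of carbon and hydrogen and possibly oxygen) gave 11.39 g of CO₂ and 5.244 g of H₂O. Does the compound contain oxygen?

mol C = 11.39 g CO₂ ÷ 44.009 g/mol = 0.25881 mol
mol H = 2 × 5.244 g H₂O ÷ 18.015 g/mol = 0.58218 mol
C and H together account for 3.6954 g — essentially the entire 3.695 g sample — so the compound contains no oxygen.

no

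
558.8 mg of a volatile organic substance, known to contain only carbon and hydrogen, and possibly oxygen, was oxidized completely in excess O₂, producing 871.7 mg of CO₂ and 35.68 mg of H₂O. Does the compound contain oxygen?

yes

mol C = 0.8717 g CO₂ ÷ 44.009 g/mol = 0.019807 mol
mol H = 2 × 0.03568 g H₂O ÷ 18.015 g/mol = 0.0039611 mol
C and H account for only 0.24190 g of the 0.5588 g sample; the remaining 0.31690 g must be oxygen.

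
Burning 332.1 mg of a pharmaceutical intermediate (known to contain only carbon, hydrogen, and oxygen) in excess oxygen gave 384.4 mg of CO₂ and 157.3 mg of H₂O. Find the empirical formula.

mol C = 0.3844 g CO₂ ÷ 44.009 g/mol = 0.0087346 mol
mol H = 2 × 0.1573 g H₂O ÷ 18.015 g/mol = 0.017463 mol
mass O = 0.3321 − (0.10491 + 0.017603) = 0.20959 g → mol O = 0.20959 ÷ 15.999 = 0.013100 mol
Divide by the smallest (0.0087346 mol): C 1.000, H 1.999, O 1.500
Multiplying each by 2 gives whole numbers: C 2.00, H 4.00, O 3.00

C2H4O3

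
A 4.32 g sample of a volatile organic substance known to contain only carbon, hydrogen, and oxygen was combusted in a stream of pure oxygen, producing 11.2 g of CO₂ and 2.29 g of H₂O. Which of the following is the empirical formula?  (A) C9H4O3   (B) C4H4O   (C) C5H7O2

mol C = 11.2 g CO₂ ÷ 44.009 g/mol = 0.2545 mol
mol H = 2 × 2.29 g H₂O ÷ 18.015 g/mol = 0.2542 mol
mass O = 4.32 − (3.057 + 0.2563) = 1.007 g → mol O = 1.007 ÷ 15.999 = 0.06294 mol
Divide by the smallest (0.06294 mol): C 4.043, H 4.039, O 1.000

(B) C4H4O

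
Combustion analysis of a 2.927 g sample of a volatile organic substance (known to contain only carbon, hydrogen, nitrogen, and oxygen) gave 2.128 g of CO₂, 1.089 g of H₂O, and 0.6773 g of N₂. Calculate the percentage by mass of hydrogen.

mol C = 2.128 g CO₂ ÷ 44.009 g/mol = 0.048354 mol
mol H = 2 × 1.089 g H₂O ÷ 18.015 g/mol = 0.12090 mol
mol N = 2 × 0.6773 g N₂ ÷ 28.014 g/mol = 0.048354 mol
mass O = 2.927 − (0.58078 + 0.12187 + 0.67730) = 1.5471 g → mol O = 1.5471 ÷ 15.999 = 0.096697 mol
mass % H = 0.12187 g ÷ 2.927 g × 100%

4.16%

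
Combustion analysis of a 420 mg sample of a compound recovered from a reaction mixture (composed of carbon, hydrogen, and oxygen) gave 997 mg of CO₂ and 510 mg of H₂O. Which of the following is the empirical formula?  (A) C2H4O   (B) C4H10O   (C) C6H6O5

(B) C4H10O

mol C = 0.997 g CO₂ ÷ 44.009 g/mol = 0.02265 mol
mol H = 2 × 0.510 g H₂O ÷ 18.015 g/mol = 0.05662 mol
mass O = 0.420 − (0.2721 + 0.05707) = 0.09082 g → mol O = 0.09082 ÷ 15.999 = 0.005677 mol
Divide by the smallest (0.005677 mol): C 3.991, H 9.974, O 1.000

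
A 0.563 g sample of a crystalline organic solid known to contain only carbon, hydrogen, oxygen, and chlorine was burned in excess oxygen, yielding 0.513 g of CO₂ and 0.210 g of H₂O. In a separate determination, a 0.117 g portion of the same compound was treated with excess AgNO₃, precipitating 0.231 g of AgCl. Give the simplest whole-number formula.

mol C = 0.513 g CO₂ ÷ 44.009 g/mol = 0.01166 mol
mol H = 2 × 0.210 g H₂O ÷ 18.015 g/mol = 0.02331 mol
From the AgCl data: mol Cl per gram of compound = (0.231 ÷ 143.318) ÷ 0.117 = 0.01378 mol/g, so in the 0.563 g combustion sample mol Cl = 0.007756 mol
mass O = 0.563 − (0.1400 + 0.02350 + 0.2749) = 0.1245 g → mol O = 0.1245 ÷ 15.999 = 0.007784 mol
Divide by the smallest (0.007756 mol): C 1.503, H 3.006, Cl 1.000, O 1.004
Multiplying each by 2 gives whole numbers: C 3.01, H 6.01, Cl 2.00, O 2.01

C3H6Cl2O2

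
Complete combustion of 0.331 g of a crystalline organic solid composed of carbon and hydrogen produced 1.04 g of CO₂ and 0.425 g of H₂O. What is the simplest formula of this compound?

CH2

mol C = 1.04 g CO₂ ÷ 44.009 g/mol = 0.02363 mol
mol H = 2 × 0.425 g H₂O ÷ 18.015 g/mol = 0.04718 mol
Divide by the smallest (0.02363 mol): C 1.000, H 1.997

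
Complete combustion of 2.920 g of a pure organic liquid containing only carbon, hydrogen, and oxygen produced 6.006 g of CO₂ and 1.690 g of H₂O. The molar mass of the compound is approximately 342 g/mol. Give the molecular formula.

mol C = 6.006 g CO₂ ÷ 44.009 g/mol = 0.13647 mol
mol H = 2 × 1.690 g H₂O ÷ 18.015 g/mol = 0.18762 mol
mass O = 2.920 − (1.6392 + 0.18912) = 1.0917 g → mol O = 1.0917 ÷ 15.999 = 0.068236 mol
Divide by the smallest (0.068236 mol): C 2.000, H 2.750, O 1.000
Multiplying each by 4 gives whole numbers: C 8.00, H 11.00, O 4.00
Empirical formula: C8H11O4
Empirical-formula mass = 171.17 g/mol; 342 ÷ 171.17 ≈ 2, so the molecular formula is C16H22O8.

C16H22O8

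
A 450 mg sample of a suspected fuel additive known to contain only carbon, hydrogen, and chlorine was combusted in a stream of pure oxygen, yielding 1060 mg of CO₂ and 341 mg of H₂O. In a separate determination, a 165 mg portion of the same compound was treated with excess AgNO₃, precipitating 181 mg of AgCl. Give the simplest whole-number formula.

C7H11Cl

mol C = 1.06 g CO₂ ÷ 44.009 g/mol = 0.02409 mol
mol H = 2 × 0.341 g H₂O ÷ 18.015 g/mol = 0.03786 mol
From the AgCl data: mol Cl per gram of compound = (0.181 ÷ 143.318) ÷ 0.165 = 0.007654 mol/g, so in the 0.450 g combustion sample mol Cl = 0.003444 mol
Divide by the smallest (0.003444 mol): C 6.993, H 10.991, Cl 1.000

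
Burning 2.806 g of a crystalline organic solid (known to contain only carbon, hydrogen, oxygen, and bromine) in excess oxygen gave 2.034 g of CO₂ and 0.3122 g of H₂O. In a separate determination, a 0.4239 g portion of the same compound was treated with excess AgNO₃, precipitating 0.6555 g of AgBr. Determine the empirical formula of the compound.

C4H3Br2O2

mol C = 2.034 g CO₂ ÷ 44.009 g/mol = 0.046218 mol
mol H = 2 × 0.3122 g H₂O ÷ 18.015 g/mol = 0.034660 mol
From the AgBr data: mol Br per gram of compound = (0.6555 ÷ 187.772) ÷ 0.4239 = 0.0082353 mol/g, so in the 2.806 g combustion sample mol Br = 0.023108 mol
mass O = 2.806 − (0.55512 + 0.034937 + 1.8464) = 0.36950 g → mol O = 0.36950 ÷ 15.999 = 0.023095 mol
Divide by the smallest (0.023095 mol): C 2.001, H 1.501, Br 1.001, O 1.000
Multiplying each by 2 gives whole numbers: C 4.00, H 3.00, Br 2.00, O 2.00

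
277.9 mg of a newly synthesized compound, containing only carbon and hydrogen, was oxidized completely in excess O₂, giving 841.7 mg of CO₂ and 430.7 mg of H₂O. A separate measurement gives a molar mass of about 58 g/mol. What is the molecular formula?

C4H10

mol C = 0.8417 g CO₂ ÷ 44.009 g/mol = 0.019126 mol
mol H = 2 × 0.4307 g H₂O ÷ 18.015 g/mol = 0.047816 mol
Divide by the smallest (0.019126 mol): C 1.000, H 2.500
Multiplying each by 2 gives whole numbers: C 2.00, H 5.00
Empirical formula: C2H5
Empirical-formula mass = 29.06 g/mol; 58 ÷ 29.06 ≈ 2, so the molecular formula is C4H10.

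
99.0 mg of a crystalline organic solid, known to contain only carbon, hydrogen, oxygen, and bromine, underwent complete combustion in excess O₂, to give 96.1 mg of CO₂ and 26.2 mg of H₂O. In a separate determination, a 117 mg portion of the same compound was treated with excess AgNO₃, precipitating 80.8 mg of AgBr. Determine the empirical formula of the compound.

C6H8BrO7

mol C = 0.0961 g CO₂ ÷ 44.009 g/mol = 0.002184 mol
mol H = 2 × 0.0262 g H₂O ÷ 18.015 g/mol = 0.002909 mol
From the AgBr data: mol Br per gram of compound = (0.0808 ÷ 187.772) ÷ 0.117 = 0.003678 mol/g, so in the 0.0990 g combustion sample mol Br = 0.0003641 mol
mass O = 0.0990 − (0.02623 + 0.002932 + 0.02909) = 0.04075 g → mol O = 0.04075 ÷ 15.999 = 0.002547 mol
Divide by the smallest (0.0003641 mol): C 5.997, H 7.989, Br 1.000, O 6.995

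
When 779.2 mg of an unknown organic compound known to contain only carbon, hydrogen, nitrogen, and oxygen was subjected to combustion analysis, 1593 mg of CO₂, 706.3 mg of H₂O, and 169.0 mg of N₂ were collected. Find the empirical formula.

C6H13N2O

mol C = 1.593 g CO₂ ÷ 44.009 g/mol = 0.036197 mol
mol H = 2 × 0.7063 g H₂O ÷ 18.015 g/mol = 0.078412 mol
mol N = 2 × 0.1690 g N₂ ÷ 28.014 g/mol = 0.012065 mol
mass O = 0.7792 − (0.43476 + 0.079040 + 0.16900) = 0.096396 g → mol O = 0.096396 ÷ 15.999 = 0.0060252 mol
Divide by the smallest (0.0060252 mol): C 6.008, H 13.014, N 2.003, O 1.000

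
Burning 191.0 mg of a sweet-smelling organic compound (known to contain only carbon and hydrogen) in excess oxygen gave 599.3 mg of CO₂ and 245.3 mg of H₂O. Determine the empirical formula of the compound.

CH2

mol C = 0.5993 g CO₂ ÷ 44.009 g/mol = 0.013618 mol
mol H = 2 × 0.2453 g H₂O ÷ 18.015 g/mol = 0.027233 mol
Divide by the smallest (0.013618 mol): C 1.000, H 2.000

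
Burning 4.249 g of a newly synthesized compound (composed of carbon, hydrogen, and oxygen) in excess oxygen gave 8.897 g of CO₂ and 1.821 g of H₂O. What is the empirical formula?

mol C = 8.897 g CO₂ ÷ 44.009 g/mol = 0.20216 mol
mol H = 2 × 1.821 g H₂O ÷ 18.015 g/mol = 0.20216 mol
mass O = 4.249 − (2.4282 + 0.20378) = 1.6170 g → mol O = 1.6170 ÷ 15.999 = 0.10107 mol
Divide by the smallest (0.10107 mol): C 2.000, H 2.000, O 1.000

C2H2O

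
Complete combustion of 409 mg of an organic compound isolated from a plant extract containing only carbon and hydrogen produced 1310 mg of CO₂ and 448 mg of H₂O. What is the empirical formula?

mol C = 1.31 g CO₂ ÷ 44.009 g/mol = 0.02977 mol
mol H = 2 × 0.448 g H₂O ÷ 18.015 g/mol = 0.04974 mol
Divide by the smallest (0.02977 mol): C 1.000, H 1.671
Multiplying each by 3 gives whole numbers: C 3.00, H 5.01

C3H5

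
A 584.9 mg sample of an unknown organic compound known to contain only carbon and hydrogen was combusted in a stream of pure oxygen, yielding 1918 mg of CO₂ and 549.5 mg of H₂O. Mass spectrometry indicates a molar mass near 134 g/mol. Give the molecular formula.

mol C = 1.918 g CO₂ ÷ 44.009 g/mol = 0.043582 mol
mol H = 2 × 0.5495 g H₂O ÷ 18.015 g/mol = 0.061005 mol
Divide by the smallest (0.043582 mol): C 1.000, H 1.400
Multiplying each by 5 gives whole numbers: C 5.00, H 7.00
Empirical formula: C5H7
Empirical-formula mass = 67.11 g/mol; 134 ÷ 67.11 ≈ 2, so the molecular formula is C10H14.

C10H14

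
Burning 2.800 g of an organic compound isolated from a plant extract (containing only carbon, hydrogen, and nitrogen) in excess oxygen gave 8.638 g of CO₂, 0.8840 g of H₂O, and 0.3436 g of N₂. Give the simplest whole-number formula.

C8H4N

mol C = 8.638 g CO₂ ÷ 44.009 g/mol = 0.19628 mol
mol H = 2 × 0.8840 g H₂O ÷ 18.015 g/mol = 0.098140 mol
mol N = 2 × 0.3436 g N₂ ÷ 28.014 g/mol = 0.024531 mol
Divide by the smallest (0.024531 mol): C 8.001, H 4.001, N 1.000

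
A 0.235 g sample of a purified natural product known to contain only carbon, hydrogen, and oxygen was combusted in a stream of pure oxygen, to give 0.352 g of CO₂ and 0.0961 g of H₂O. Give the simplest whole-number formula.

C3H4O3

mol C = 0.352 g CO₂ ÷ 44.009 g/mol = 0.007998 mol
mol H = 2 × 0.0961 g H₂O ÷ 18.015 g/mol = 0.01067 mol
mass O = 0.235 − (0.09607 + 0.01075) = 0.1282 g → mol O = 0.1282 ÷ 15.999 = 0.008012 mol
Divide by the smallest (0.007998 mol): C 1.000, H 1.334, O 1.002
Multiplying each by 3 gives whole numbers: C 3.00, H 4.00, O 3.00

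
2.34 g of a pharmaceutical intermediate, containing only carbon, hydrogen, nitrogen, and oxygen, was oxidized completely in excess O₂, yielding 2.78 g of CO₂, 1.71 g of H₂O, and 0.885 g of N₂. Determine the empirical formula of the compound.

C2H6N2O

mol C = 2.78 g CO₂ ÷ 44.009 g/mol = 0.06317 mol
mol H = 2 × 1.71 g H₂O ÷ 18.015 g/mol = 0.1898 mol
mol N = 2 × 0.885 g N₂ ÷ 28.014 g/mol = 0.06318 mol
mass O = 2.34 − (0.7587 + 0.1914 + 0.8850) = 0.5049 g → mol O = 0.5049 ÷ 15.999 = 0.03156 mol
Divide by the smallest (0.03156 mol): C 2.002, H 6.015, N 2.002, O 1.000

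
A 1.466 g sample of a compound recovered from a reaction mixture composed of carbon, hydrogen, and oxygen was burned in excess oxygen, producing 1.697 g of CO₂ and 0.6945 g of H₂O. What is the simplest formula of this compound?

C2H4O3

mol C = 1.697 g CO₂ ÷ 44.009 g/mol = 0.038560 mol
mol H = 2 × 0.6945 g H₂O ÷ 18.015 g/mol = 0.077102 mol
mass O = 1.466 − (0.46315 + 0.077719) = 0.92513 g → mol O = 0.92513 ÷ 15.999 = 0.057824 mol
Divide by the smallest (0.038560 mol): C 1.000, H 2.000, O 1.500
Multiplying each by 2 gives whole numbers: C 2.00, H 4.00, O 3.00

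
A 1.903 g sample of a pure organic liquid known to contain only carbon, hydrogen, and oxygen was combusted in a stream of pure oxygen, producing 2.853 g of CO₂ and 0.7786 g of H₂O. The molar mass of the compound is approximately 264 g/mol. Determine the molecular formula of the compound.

mol C = 2.853 g CO₂ ÷ 44.009 g/mol = 0.064828 mol
mol H = 2 × 0.7786 g H₂O ÷ 18.015 g/mol = 0.086439 mol
mass O = 1.903 − (0.77864 + 0.087131) = 1.0372 g → mol O = 1.0372 ÷ 15.999 = 0.064831 mol
Divide by the smallest (0.064828 mol): C 1.000, H 1.333, O 1.000
Multiplying each by 3 gives whole numbers: C 3.00, H 4.00, O 3.00
Empirical formula: C3H4O3
Empirical-formula mass = 88.06 g/mol; 264 ÷ 88.06 ≈ 3, so the molecular formula is C9H12O9.

C9H12O9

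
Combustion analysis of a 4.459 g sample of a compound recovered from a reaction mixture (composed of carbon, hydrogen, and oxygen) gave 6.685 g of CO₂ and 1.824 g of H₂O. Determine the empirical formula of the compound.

mol C = 6.685 g CO₂ ÷ 44.009 g/mol = 0.15190 mol
mol H = 2 × 1.824 g H₂O ÷ 18.015 g/mol = 0.20250 mol
mass O = 4.459 − (1.8245 + 0.20412) = 2.4304 g → mol O = 2.4304 ÷ 15.999 = 0.15191 mol
Divide by the smallest (0.15190 mol): C 1.000, H 1.333, O 1.000
Multiplying each by 3 gives whole numbers: C 3.00, H 4.00, O 3.00

C3H4O3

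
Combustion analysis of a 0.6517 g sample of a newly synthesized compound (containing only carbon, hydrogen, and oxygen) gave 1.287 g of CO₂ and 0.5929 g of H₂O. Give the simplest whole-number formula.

C4H9O2

mol C = 1.287 g CO₂ ÷ 44.009 g/mol = 0.029244 mol
mol H = 2 × 0.5929 g H₂O ÷ 18.015 g/mol = 0.065823 mol
mass O = 0.6517 − (0.35125 + 0.066350) = 0.23410 g → mol O = 0.23410 ÷ 15.999 = 0.014632 mol
Divide by the smallest (0.014632 mol): C 1.999, H 4.498, O 1.000
Multiplying each by 2 gives whole numbers: C 4.00, H 9.00, O 2.00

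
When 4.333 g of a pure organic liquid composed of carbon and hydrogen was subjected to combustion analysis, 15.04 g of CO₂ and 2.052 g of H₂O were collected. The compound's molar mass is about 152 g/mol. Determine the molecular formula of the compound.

mol C = 15.04 g CO₂ ÷ 44.009 g/mol = 0.34175 mol
mol H = 2 × 2.052 g H₂O ÷ 18.015 g/mol = 0.22781 mol
Divide by the smallest (0.22781 mol): C 1.500, H 1.000
Multiplying each by 2 gives whole numbers: C 3.00, H 2.00
Empirical formula: C3H2
Empirical-formula mass = 38.05 g/mol; 152 ÷ 38.05 ≈ 4, so the molecular formula is C12H8.

C12H8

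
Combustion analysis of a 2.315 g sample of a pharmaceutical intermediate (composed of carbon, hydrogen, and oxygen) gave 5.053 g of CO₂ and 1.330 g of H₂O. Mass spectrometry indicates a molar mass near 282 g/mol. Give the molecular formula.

C14H18O6

mol C = 5.053 g CO₂ ÷ 44.009 g/mol = 0.11482 mol
mol H = 2 × 1.330 g H₂O ÷ 18.015 g/mol = 0.14765 mol
mass O = 2.315 − (1.3791 + 0.14884) = 0.78709 g → mol O = 0.78709 ÷ 15.999 = 0.049196 mol
Divide by the smallest (0.049196 mol): C 2.334, H 3.001, O 1.000
Multiplying each by 3 gives whole numbers: C 7.00, H 9.00, O 3.00
Empirical formula: C7H9O3
Empirical-formula mass = 141.15 g/mol; 282 ÷ 141.15 ≈ 2, so the molecular formula is C14H18O6.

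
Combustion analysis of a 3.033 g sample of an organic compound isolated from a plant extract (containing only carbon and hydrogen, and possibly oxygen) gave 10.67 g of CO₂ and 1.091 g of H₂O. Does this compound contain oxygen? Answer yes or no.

mol C = 10.67 g CO₂ ÷ 44.009 g/mol = 0.24245 mol
mol H = 2 × 1.091 g H₂O ÷ 18.015 g/mol = 0.12112 mol
C and H together account for 3.0342 g — essentially the entire 3.033 g sample — so the compound contains no oxygen.

no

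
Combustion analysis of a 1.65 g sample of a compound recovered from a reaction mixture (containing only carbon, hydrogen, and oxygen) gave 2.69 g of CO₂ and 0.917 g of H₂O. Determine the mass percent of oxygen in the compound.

49.3%

mol C = 2.69 g CO₂ ÷ 44.009 g/mol = 0.06112 mol
mol H = 2 × 0.917 g H₂O ÷ 18.015 g/mol = 0.1018 mol
mass O = 1.65 − (0.7342 + 0.1026) = 0.8132 g → mol O = 0.8132 ÷ 15.999 = 0.05083 mol
mass % O = 0.8132 g ÷ 1.65 g × 100%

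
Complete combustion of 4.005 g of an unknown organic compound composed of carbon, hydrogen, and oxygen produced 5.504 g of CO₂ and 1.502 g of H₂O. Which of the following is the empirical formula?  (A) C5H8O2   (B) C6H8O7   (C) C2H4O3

mol C = 5.504 g CO₂ ÷ 44.009 g/mol = 0.12507 mol
mol H = 2 × 1.502 g H₂O ÷ 18.015 g/mol = 0.16675 mol
mass O = 4.005 − (1.5022 + 0.16808) = 2.3348 g → mol O = 2.3348 ÷ 15.999 = 0.14593 mol
Divide by the smallest (0.12507 mol): C 1.000, H 1.333, O 1.167
Multiplying each by 6 gives whole numbers: C 6.00, H 8.00, O 7.00

(B) C6H8O7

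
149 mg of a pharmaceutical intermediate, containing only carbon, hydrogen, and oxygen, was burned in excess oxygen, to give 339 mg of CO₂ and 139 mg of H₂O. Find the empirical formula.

C3H6O

mol C = 0.339 g CO₂ ÷ 44.009 g/mol = 0.007703 mol
mol H = 2 × 0.139 g H₂O ÷ 18.015 g/mol = 0.01543 mol
mass O = 0.149 − (0.09252 + 0.01556) = 0.04092 g → mol O = 0.04092 ÷ 15.999 = 0.002558 mol
Divide by the smallest (0.002558 mol): C 3.011, H 6.033, O 1.000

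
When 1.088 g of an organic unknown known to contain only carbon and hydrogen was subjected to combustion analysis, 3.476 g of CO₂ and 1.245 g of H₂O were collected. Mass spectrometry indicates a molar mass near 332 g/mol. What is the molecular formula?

C24H42

mol C = 3.476 g CO₂ ÷ 44.009 g/mol = 0.078984 mol
mol H = 2 × 1.245 g H₂O ÷ 18.015 g/mol = 0.13822 mol
Divide by the smallest (0.078984 mol): C 1.000, H 1.750
Multiplying each by 4 gives whole numbers: C 4.00, H 7.00
Empirical formula: C4H7
Empirical-formula mass = 55.10 g/mol; 332 ÷ 55.10 ≈ 6, so the molecular formula is C24H42.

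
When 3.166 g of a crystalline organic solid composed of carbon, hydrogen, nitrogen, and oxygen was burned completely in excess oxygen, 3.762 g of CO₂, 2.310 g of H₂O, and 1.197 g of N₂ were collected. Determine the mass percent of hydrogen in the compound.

8.17%

mol C = 3.762 g CO₂ ÷ 44.009 g/mol = 0.085483 mol
mol H = 2 × 2.310 g H₂O ÷ 18.015 g/mol = 0.25645 mol
mol N = 2 × 1.197 g N₂ ÷ 28.014 g/mol = 0.085457 mol
mass O = 3.166 − (1.0267 + 0.25850 + 1.1970) = 0.68376 g → mol O = 0.68376 ÷ 15.999 = 0.042738 mol
mass % H = 0.25850 g ÷ 3.166 g × 100%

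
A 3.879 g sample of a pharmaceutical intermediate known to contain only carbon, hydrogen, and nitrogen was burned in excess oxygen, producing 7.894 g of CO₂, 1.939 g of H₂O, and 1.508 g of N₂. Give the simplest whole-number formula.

C5H6N3

mol C = 7.894 g CO₂ ÷ 44.009 g/mol = 0.17937 mol
mol H = 2 × 1.939 g H₂O ÷ 18.015 g/mol = 0.21527 mol
mol N = 2 × 1.508 g N₂ ÷ 28.014 g/mol = 0.10766 mol
Divide by the smallest (0.10766 mol): C 1.666, H 1.999, N 1.000
Multiplying each by 3 gives whole numbers: C 5.00, H 6.00, N 3.00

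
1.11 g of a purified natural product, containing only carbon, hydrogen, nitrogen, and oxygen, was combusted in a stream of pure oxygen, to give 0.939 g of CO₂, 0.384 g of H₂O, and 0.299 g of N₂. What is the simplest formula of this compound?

mol C = 0.939 g CO₂ ÷ 44.009 g/mol = 0.02134 mol
mol H = 2 × 0.384 g H₂O ÷ 18.015 g/mol = 0.04263 mol
mol N = 2 × 0.299 g N₂ ÷ 28.014 g/mol = 0.02135 mol
mass O = 1.11 − (0.2563 + 0.04297 + 0.2990) = 0.5118 g → mol O = 0.5118 ÷ 15.999 = 0.03199 mol
Divide by the smallest (0.02134 mol): C 1.000, H 1.998, N 1.000, O 1.499
Multiplying each by 2 gives whole numbers: C 2.00, H 4.00, N 2.00, O 3.00

C2H4N2O3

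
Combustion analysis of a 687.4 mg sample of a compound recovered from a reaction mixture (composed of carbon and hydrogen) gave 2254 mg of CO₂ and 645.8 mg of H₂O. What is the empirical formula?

C5H7

mol C = 2.254 g CO₂ ÷ 44.009 g/mol = 0.051217 mol
mol H = 2 × 0.6458 g H₂O ÷ 18.015 g/mol = 0.071696 mol
Divide by the smallest (0.051217 mol): C 1.000, H 1.400
Multiplying each by 5 gives whole numbers: C 5.00, H 7.00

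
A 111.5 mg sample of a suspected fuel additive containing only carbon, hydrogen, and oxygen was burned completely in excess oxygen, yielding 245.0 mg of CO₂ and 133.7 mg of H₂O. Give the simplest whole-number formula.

mol C = 0.2450 g CO₂ ÷ 44.009 g/mol = 0.0055670 mol
mol H = 2 × 0.1337 g H₂O ÷ 18.015 g/mol = 0.014843 mol
mass O = 0.1115 − (0.066866 + 0.014962) = 0.029672 g → mol O = 0.029672 ÷ 15.999 = 0.0018546 mol
Divide by the smallest (0.0018546 mol): C 3.002, H 8.003, O 1.000

C3H8O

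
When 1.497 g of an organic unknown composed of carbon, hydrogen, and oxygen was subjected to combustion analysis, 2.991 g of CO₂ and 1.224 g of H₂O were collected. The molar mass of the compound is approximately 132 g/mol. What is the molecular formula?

mol C = 2.991 g CO₂ ÷ 44.009 g/mol = 0.067963 mol
mol H = 2 × 1.224 g H₂O ÷ 18.015 g/mol = 0.13589 mol
mass O = 1.497 − (0.81631 + 0.13697) = 0.54372 g → mol O = 0.54372 ÷ 15.999 = 0.033985 mol
Divide by the smallest (0.033985 mol): C 2.000, H 3.998, O 1.000
Empirical formula: C2H4O
Empirical-formula mass = 44.05 g/mol; 132 ÷ 44.05 ≈ 3, so the molecular formula is C6H12O3.

C6H12O3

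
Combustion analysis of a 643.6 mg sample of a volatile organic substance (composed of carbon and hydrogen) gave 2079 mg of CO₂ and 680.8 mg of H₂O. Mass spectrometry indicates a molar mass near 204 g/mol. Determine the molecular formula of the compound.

mol C = 2.079 g CO₂ ÷ 44.009 g/mol = 0.047240 mol
mol H = 2 × 0.6808 g H₂O ÷ 18.015 g/mol = 0.075581 mol
Divide by the smallest (0.047240 mol): C 1.000, H 1.600
Multiplying each by 5 gives whole numbers: C 5.00, H 8.00
Empirical formula: C5H8
Empirical-formula mass = 68.12 g/mol; 204 ÷ 68.12 ≈ 3, so the molecular formula is C15H24.

C15H24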